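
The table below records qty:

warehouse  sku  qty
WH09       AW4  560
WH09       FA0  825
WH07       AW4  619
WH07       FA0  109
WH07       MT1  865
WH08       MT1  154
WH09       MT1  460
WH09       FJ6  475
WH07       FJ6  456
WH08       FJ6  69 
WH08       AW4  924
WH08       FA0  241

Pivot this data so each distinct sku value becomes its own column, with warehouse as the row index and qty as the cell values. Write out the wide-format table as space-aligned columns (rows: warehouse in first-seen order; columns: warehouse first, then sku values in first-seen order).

warehouse  AW4  FA0  MT1  FJ6
WH09       560  825  460  475
WH07       619  109  865  456
WH08       924  241  154  69 

Columns: warehouse plus the 4 distinct sku values (AW4, FA0, MT1, FJ6).
For example, row WH09 column AW4 takes qty=560 from the long row (WH09, AW4).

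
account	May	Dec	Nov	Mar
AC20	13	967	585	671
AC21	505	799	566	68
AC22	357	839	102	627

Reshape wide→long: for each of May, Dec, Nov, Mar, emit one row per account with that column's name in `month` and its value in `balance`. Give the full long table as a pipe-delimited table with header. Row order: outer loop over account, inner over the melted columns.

Each (account, column) pair becomes one row: 3 × 4 = 12 rows.
For example, (AC20, May) → balance=13.

| account | month | balance |
| AC20 | May | 13 |
| AC20 | Dec | 967 |
| AC20 | Nov | 585 |
| AC20 | Mar | 671 |
| AC21 | May | 505 |
| AC21 | Dec | 799 |
| AC21 | Nov | 566 |
| AC21 | Mar | 68 |
| AC22 | May | 357 |
| AC22 | Dec | 839 |
| AC22 | Nov | 102 |
| AC22 | Mar | 627 |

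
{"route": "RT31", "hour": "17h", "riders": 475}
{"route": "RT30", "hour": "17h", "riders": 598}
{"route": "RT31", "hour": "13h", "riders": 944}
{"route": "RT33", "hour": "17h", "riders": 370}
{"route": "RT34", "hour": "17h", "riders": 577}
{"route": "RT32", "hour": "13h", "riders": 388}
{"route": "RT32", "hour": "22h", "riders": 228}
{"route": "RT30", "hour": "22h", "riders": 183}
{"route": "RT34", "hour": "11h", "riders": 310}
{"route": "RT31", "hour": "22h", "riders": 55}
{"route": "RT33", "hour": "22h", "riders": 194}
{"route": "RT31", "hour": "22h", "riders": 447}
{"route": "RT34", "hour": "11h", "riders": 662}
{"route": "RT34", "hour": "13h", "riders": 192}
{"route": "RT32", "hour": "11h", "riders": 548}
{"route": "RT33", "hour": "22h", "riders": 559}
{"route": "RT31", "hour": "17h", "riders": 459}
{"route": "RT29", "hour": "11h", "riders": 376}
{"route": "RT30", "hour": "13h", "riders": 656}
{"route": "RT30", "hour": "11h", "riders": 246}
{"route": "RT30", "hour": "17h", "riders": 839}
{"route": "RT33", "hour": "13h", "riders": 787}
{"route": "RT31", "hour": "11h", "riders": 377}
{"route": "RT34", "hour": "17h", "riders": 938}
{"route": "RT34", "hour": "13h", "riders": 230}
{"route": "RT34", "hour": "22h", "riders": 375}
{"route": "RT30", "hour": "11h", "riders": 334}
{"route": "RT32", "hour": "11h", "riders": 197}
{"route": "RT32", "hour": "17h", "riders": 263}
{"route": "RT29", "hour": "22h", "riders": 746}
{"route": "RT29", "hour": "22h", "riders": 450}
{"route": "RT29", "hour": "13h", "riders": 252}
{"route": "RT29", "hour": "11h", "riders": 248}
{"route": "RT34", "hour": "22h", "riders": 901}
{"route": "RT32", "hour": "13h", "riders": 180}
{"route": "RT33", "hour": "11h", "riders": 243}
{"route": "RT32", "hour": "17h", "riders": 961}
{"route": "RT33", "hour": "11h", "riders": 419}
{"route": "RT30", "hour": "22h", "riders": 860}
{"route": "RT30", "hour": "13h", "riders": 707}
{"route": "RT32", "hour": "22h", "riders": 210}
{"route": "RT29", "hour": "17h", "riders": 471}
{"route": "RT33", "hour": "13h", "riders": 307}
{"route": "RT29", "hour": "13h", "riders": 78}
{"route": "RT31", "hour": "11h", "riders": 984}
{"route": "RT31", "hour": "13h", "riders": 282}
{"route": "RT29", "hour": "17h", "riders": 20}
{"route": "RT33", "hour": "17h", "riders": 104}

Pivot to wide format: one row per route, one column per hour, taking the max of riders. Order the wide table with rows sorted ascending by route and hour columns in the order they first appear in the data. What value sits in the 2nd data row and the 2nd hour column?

707

With rows sorted ascending by route, row 2 is route=RT30. hour columns in first-appearance order: 17h, 13h, 22h, 11h; column 2 is 13h.
Long rows with route=RT30, hour=13h: max(656, 707) = 707.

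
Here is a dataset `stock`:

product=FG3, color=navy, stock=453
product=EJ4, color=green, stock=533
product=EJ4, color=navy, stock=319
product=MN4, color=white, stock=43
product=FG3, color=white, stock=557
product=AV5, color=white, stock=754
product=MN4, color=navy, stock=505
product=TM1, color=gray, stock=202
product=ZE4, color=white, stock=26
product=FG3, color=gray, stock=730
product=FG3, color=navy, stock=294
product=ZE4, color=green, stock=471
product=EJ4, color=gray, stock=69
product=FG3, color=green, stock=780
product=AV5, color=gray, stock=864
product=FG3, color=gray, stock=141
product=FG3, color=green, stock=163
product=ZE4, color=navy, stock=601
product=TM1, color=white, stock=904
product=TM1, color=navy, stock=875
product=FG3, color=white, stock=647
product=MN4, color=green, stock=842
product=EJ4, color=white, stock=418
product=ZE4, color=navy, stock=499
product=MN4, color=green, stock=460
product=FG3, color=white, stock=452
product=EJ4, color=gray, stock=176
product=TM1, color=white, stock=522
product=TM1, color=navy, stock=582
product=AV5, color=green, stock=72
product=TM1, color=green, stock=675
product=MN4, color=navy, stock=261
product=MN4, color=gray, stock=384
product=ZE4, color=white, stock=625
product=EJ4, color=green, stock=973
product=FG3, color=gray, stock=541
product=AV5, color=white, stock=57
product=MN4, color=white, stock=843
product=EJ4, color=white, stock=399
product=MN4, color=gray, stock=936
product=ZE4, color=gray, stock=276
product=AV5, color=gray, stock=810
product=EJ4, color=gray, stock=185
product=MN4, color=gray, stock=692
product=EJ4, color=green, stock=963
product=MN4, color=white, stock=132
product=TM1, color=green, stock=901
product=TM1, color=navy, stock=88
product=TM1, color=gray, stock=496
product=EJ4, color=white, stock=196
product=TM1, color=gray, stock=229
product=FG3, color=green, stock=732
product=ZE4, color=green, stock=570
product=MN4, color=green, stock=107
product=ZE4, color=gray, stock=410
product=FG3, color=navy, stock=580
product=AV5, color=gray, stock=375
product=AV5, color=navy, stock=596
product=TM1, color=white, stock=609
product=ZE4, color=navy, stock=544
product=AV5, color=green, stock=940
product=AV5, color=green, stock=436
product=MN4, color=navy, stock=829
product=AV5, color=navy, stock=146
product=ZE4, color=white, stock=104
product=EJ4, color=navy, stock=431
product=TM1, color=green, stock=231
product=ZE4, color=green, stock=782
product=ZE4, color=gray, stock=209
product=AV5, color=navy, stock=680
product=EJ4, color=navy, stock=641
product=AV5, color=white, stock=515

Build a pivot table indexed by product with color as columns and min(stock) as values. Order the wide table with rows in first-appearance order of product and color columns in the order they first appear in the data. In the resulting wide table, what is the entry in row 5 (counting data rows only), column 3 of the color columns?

With rows in first-appearance order of product, row 5 is product=TM1. color columns in first-appearance order: navy, green, white, gray; column 3 is white.
Long rows with product=TM1, color=white: min(904, 522, 609) = 522.

522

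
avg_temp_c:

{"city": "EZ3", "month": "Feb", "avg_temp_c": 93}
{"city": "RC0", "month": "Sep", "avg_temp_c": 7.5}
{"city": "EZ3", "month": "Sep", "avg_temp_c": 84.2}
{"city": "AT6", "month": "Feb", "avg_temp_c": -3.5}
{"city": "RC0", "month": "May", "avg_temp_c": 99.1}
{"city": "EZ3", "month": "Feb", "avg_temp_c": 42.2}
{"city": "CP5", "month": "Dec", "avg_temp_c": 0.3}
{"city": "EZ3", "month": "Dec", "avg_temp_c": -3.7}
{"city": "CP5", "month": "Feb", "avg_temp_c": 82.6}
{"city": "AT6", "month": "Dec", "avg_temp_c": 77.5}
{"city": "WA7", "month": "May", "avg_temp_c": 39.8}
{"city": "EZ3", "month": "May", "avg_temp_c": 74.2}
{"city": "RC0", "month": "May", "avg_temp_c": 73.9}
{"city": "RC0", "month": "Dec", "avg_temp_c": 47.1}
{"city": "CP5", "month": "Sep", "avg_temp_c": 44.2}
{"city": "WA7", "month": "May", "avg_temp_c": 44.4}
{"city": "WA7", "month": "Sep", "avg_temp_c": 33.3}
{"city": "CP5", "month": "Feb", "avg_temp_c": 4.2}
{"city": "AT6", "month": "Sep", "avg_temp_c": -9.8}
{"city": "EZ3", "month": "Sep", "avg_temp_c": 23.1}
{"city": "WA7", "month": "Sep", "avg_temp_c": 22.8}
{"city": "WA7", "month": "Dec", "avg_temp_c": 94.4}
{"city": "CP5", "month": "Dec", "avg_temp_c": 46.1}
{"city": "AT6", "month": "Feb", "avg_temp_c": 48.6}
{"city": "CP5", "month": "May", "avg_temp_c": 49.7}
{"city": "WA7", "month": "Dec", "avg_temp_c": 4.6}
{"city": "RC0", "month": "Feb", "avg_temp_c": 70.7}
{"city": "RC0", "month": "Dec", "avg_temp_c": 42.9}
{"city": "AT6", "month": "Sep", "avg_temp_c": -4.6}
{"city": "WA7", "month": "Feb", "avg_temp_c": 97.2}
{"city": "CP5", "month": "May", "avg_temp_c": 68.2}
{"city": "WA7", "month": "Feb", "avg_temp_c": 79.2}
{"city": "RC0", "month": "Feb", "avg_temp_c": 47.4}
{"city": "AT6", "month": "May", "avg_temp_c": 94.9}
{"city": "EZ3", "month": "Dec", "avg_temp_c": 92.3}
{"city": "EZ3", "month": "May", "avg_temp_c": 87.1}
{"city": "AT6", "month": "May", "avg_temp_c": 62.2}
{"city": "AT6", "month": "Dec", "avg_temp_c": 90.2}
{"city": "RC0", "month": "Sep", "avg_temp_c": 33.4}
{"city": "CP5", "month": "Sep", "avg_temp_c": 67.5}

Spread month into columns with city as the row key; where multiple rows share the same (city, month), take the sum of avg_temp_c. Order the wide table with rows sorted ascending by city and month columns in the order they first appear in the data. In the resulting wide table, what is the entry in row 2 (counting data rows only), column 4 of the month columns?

46.4

With rows sorted ascending by city, row 2 is city=CP5. month columns in first-appearance order: Feb, Sep, May, Dec; column 4 is Dec.
Long rows with city=CP5, month=Dec: 0.3 + 46.1 = 46.4.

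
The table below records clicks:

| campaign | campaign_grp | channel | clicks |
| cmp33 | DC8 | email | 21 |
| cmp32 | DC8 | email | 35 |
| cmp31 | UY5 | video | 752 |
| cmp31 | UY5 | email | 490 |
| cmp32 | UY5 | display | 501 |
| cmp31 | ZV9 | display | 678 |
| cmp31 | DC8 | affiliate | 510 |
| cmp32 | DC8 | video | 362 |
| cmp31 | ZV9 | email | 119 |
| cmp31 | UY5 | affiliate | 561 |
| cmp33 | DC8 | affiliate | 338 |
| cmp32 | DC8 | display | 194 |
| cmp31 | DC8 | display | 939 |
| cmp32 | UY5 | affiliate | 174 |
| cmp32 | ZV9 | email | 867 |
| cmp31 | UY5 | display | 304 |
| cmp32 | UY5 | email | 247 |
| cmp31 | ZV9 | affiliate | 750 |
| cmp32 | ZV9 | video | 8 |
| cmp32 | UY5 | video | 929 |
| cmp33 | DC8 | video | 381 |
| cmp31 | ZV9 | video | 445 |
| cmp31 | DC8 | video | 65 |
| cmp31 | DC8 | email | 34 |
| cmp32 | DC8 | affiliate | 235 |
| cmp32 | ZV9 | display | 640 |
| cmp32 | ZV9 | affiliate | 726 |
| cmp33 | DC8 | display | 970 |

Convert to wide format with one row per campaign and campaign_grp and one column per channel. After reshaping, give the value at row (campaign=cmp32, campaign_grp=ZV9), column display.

640

Wide layout: rows indexed by campaign and campaign_grp, columns are the 4 distinct channel values (email, video, display, affiliate).
Cell (campaign=cmp32, campaign_grp=ZV9, channel=display) draws from the long row where campaign=cmp32, campaign_grp=ZV9 and channel=display, which has clicks=640.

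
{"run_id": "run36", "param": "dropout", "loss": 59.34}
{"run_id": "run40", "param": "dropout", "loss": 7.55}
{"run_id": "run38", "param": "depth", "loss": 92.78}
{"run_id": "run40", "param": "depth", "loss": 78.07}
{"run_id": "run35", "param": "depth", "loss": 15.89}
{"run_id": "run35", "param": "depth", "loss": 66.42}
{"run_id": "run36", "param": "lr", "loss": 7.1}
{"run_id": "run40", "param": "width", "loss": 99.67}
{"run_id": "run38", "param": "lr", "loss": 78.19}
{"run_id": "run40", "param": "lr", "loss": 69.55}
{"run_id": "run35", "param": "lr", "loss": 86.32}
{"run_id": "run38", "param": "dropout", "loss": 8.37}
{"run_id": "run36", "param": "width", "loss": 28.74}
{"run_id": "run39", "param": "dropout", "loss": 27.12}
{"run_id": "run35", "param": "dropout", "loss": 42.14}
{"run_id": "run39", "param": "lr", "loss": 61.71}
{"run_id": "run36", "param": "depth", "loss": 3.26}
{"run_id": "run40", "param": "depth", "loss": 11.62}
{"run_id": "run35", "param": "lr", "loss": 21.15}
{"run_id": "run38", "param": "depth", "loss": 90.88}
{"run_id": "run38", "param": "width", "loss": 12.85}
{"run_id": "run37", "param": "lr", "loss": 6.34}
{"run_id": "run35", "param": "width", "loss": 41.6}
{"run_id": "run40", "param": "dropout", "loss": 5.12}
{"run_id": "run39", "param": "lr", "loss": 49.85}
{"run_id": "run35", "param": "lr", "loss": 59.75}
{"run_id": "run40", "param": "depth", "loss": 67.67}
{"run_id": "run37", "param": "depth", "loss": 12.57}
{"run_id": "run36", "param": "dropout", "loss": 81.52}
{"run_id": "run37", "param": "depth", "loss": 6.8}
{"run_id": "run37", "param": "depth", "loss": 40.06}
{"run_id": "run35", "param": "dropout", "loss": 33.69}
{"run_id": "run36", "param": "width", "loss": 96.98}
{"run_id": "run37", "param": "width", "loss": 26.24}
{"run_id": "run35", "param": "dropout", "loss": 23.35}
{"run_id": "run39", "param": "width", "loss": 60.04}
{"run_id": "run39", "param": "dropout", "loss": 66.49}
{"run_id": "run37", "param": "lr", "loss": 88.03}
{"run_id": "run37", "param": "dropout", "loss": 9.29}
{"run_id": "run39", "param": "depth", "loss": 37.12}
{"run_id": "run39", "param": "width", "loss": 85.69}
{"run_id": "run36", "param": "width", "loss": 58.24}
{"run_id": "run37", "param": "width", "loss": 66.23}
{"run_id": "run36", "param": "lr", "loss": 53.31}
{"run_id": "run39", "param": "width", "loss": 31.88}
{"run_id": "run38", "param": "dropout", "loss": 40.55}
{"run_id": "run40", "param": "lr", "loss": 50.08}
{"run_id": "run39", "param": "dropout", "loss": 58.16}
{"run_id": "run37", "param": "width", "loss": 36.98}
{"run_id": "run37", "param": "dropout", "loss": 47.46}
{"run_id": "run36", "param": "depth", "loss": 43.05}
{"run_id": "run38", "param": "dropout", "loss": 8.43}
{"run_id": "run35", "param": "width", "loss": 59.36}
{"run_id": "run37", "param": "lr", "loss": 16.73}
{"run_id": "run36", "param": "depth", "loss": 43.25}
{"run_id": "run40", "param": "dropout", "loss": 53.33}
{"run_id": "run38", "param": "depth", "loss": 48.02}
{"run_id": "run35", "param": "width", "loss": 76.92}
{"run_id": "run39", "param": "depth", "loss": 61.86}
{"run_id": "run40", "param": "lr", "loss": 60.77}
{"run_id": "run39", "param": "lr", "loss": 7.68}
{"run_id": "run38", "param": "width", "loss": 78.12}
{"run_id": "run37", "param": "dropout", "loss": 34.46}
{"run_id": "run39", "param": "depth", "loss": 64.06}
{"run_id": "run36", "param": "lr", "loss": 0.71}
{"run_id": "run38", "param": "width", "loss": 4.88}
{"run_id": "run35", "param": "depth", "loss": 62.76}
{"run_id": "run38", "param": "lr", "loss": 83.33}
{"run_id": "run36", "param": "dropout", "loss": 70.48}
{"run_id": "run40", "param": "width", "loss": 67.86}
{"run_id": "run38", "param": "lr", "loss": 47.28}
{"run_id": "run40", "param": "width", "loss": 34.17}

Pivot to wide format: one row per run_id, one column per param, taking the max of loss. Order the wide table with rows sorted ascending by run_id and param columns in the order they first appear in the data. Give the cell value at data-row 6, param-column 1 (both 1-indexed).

53.33

With rows sorted ascending by run_id, row 6 is run_id=run40. param columns in first-appearance order: dropout, depth, lr, width; column 1 is dropout.
Long rows with run_id=run40, param=dropout: max(7.55, 5.12, 53.33) = 53.33.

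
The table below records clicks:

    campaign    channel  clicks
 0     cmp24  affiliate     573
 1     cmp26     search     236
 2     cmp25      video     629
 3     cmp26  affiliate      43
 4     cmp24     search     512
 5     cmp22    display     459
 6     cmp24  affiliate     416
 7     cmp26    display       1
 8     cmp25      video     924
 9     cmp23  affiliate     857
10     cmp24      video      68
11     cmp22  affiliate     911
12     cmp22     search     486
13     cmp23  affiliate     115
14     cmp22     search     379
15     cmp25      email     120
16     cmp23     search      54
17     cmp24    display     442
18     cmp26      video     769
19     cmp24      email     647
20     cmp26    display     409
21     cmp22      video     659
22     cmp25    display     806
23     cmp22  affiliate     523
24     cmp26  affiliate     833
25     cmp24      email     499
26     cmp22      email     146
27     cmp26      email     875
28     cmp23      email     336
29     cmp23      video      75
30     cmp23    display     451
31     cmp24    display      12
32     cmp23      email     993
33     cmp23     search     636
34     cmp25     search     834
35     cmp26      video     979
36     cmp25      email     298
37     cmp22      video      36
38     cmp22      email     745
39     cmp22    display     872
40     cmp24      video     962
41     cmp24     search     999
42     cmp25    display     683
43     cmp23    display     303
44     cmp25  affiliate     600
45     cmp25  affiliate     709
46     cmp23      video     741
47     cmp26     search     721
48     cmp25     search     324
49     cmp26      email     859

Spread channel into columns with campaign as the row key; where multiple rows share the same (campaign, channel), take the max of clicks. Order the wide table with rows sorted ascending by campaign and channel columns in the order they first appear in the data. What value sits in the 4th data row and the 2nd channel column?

With rows sorted ascending by campaign, row 4 is campaign=cmp25. channel columns in first-appearance order: affiliate, search, video, display, email; column 2 is search.
Long rows with campaign=cmp25, channel=search: max(834, 324) = 834.

834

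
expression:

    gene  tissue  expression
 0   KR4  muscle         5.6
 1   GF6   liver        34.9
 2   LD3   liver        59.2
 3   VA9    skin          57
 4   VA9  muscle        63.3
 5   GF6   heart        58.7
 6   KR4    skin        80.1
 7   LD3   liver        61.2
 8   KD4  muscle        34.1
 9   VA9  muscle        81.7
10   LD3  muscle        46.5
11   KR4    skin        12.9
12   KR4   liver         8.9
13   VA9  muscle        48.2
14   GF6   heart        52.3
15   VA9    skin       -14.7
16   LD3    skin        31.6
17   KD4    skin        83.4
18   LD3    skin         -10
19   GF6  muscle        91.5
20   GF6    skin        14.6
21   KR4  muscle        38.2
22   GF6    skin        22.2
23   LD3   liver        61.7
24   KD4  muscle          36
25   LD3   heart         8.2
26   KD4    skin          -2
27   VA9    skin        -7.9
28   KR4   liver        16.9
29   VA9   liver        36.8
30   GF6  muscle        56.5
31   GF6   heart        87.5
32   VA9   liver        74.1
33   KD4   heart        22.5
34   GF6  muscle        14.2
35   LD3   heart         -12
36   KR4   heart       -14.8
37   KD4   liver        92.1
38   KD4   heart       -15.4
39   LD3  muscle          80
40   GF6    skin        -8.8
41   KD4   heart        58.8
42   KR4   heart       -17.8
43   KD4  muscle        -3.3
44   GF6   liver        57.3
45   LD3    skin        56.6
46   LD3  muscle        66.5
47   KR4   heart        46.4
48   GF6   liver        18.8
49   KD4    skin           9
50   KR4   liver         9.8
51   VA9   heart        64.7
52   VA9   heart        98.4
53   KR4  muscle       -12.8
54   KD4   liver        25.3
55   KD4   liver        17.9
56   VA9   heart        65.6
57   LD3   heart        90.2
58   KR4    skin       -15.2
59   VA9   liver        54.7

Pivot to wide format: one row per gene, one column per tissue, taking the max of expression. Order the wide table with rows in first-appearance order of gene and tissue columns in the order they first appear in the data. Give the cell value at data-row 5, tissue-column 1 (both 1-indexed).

With rows in first-appearance order of gene, row 5 is gene=KD4. tissue columns in first-appearance order: muscle, liver, skin, heart; column 1 is muscle.
Long rows with gene=KD4, tissue=muscle: max(34.1, 36, -3.3) = 36.

36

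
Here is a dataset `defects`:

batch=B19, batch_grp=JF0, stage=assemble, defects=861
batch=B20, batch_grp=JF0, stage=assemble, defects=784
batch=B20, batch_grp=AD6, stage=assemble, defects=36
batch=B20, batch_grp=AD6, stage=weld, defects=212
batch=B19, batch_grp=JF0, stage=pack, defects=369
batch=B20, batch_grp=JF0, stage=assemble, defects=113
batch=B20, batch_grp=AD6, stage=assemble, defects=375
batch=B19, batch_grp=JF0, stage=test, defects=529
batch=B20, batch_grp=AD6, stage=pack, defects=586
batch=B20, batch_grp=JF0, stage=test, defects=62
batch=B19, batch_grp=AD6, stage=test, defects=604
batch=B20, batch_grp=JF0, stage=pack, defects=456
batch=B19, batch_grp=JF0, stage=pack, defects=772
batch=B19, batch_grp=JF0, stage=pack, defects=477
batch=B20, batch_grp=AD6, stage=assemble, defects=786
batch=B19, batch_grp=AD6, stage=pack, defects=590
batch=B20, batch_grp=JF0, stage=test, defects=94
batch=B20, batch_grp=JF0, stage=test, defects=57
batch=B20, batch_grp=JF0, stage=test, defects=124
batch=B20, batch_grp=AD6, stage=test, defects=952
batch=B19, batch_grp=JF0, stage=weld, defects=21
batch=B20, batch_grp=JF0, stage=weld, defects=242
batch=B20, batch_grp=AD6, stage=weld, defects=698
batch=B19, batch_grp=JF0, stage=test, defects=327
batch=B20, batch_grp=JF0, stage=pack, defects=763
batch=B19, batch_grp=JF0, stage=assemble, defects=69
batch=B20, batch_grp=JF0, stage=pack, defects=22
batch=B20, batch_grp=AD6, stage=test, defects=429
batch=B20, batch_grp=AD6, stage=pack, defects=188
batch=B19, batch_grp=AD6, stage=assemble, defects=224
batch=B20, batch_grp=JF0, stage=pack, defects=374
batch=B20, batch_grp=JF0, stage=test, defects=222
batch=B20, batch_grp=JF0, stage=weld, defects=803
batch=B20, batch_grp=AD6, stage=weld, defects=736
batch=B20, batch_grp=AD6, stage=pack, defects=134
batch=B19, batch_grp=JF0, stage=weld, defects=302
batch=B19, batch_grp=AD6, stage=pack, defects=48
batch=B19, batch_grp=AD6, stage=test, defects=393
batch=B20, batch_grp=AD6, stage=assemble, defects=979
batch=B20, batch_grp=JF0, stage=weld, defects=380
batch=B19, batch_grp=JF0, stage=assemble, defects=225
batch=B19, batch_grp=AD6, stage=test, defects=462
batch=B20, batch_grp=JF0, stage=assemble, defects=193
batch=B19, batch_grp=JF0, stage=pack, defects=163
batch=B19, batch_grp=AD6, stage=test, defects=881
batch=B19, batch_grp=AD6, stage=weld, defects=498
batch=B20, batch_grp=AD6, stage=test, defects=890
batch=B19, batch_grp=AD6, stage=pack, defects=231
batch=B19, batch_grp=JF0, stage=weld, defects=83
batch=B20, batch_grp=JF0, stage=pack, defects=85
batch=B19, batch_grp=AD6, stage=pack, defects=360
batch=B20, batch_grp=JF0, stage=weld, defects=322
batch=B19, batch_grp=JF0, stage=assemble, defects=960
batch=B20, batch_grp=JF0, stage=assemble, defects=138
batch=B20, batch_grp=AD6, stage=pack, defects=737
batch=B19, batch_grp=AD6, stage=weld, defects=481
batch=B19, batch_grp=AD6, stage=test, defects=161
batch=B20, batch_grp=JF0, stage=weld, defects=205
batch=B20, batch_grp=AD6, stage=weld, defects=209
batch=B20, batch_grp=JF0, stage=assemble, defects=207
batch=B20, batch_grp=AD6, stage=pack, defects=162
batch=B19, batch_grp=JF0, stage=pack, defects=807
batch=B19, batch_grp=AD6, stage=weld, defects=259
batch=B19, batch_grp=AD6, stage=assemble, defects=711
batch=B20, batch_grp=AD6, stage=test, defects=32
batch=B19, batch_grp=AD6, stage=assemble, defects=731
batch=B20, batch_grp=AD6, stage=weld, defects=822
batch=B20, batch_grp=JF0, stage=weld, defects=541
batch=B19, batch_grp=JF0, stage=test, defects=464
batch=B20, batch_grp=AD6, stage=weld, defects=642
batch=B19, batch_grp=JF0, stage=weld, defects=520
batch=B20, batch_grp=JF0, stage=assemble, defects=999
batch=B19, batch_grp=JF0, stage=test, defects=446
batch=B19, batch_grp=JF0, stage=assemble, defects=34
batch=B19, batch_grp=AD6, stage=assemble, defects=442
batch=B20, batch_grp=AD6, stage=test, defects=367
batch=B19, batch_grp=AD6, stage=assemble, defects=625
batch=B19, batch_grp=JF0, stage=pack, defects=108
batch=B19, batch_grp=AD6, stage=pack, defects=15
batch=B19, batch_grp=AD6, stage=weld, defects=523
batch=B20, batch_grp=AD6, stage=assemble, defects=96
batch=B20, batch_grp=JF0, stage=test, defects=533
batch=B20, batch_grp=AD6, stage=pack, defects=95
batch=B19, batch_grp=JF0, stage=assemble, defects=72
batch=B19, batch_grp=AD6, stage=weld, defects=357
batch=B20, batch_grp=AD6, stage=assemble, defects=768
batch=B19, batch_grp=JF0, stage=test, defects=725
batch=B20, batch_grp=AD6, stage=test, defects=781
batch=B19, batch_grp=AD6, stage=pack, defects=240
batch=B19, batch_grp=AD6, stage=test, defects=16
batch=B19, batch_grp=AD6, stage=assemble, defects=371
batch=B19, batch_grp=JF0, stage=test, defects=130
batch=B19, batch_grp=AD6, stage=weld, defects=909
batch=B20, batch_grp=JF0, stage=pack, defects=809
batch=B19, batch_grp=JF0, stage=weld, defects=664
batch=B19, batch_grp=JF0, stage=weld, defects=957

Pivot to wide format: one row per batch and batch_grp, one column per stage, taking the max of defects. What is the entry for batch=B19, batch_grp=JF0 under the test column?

725

Rows with batch=B19, batch_grp=JF0 and stage=test: defects values are 529, 327, 464, 446, 725, 130.
max(529, 327, 464, 446, 725, 130) = 725.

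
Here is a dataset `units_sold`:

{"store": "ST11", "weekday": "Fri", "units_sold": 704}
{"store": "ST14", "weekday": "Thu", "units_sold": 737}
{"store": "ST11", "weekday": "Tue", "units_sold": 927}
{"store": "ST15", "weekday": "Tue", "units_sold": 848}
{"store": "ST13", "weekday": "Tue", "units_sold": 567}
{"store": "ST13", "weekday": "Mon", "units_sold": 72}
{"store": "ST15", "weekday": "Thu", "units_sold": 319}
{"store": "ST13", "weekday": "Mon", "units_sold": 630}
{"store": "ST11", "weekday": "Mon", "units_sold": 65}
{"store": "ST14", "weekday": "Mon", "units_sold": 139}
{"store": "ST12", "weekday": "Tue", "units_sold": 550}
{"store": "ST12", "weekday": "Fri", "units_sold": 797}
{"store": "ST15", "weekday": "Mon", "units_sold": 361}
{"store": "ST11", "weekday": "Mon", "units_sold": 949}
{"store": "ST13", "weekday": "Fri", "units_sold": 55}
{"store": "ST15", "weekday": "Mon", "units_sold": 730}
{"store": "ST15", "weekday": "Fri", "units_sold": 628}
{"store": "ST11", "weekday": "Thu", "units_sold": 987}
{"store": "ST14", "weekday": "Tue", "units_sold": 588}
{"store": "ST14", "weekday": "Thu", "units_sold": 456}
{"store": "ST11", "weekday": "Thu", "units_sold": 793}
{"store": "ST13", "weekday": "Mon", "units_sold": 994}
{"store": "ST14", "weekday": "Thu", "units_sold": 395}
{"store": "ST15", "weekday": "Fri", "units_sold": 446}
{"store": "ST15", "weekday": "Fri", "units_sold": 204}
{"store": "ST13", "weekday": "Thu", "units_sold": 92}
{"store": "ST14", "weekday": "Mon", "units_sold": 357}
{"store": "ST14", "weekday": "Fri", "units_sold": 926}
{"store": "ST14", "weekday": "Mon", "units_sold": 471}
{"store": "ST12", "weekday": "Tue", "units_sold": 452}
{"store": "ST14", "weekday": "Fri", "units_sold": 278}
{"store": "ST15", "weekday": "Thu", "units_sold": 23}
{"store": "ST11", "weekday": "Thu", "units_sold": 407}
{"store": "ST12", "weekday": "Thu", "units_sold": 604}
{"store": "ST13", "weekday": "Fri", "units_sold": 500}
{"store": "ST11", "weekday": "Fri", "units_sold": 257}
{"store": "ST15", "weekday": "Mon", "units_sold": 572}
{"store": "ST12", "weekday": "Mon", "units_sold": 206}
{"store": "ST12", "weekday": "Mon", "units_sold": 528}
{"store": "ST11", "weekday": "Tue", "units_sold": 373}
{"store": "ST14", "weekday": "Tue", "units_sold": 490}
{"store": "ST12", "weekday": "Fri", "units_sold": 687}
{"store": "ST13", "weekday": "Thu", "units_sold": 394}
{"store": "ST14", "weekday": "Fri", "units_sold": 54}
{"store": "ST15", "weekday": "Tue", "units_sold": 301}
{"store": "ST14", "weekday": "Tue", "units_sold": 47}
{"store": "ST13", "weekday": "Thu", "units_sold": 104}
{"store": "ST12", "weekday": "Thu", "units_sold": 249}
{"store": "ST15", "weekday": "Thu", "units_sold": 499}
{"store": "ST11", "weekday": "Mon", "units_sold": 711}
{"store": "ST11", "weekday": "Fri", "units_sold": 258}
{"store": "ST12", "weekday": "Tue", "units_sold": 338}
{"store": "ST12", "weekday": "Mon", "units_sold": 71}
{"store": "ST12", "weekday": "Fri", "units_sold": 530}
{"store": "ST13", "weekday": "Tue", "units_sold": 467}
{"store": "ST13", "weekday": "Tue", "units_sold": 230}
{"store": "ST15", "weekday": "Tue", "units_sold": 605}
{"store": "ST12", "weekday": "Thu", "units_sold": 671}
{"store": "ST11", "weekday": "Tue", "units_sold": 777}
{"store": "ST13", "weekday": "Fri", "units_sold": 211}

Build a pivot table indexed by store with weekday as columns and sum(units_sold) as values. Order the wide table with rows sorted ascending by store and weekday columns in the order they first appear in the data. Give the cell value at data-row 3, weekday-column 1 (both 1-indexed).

With rows sorted ascending by store, row 3 is store=ST13. weekday columns in first-appearance order: Fri, Thu, Tue, Mon; column 1 is Fri.
Long rows with store=ST13, weekday=Fri: 55 + 500 + 211 = 766.

766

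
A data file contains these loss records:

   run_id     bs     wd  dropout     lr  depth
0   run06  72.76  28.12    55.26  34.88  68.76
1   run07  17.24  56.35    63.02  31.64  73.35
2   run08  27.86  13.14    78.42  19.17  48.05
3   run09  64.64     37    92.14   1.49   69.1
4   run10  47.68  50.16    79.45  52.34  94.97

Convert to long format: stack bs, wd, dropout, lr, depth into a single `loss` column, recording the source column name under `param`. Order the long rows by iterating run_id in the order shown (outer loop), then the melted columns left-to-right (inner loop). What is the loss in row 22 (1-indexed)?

50.16

25 rows total (5 × 5). Row 22: index ⌊(22-1)/5⌋ = 4 into run_id → run10; (22-1) mod 5 = 1 into the melted columns → wd.
So row 22 is (run10, wd, 50.16); loss = 50.16.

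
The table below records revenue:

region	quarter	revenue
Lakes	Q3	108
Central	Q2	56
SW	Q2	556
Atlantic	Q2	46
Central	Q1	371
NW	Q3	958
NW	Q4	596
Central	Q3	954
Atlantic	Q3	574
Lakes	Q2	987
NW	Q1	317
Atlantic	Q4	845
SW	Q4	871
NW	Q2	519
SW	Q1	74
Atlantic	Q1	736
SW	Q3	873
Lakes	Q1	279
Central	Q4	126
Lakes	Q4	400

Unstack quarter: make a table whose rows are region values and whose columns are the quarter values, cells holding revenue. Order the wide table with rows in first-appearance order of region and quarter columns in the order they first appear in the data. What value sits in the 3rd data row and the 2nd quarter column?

556

With rows in first-appearance order of region, row 3 is region=SW. quarter columns in first-appearance order: Q3, Q2, Q1, Q4; column 2 is Q2.
Long rows with region=SW, quarter=Q2: revenue = 556.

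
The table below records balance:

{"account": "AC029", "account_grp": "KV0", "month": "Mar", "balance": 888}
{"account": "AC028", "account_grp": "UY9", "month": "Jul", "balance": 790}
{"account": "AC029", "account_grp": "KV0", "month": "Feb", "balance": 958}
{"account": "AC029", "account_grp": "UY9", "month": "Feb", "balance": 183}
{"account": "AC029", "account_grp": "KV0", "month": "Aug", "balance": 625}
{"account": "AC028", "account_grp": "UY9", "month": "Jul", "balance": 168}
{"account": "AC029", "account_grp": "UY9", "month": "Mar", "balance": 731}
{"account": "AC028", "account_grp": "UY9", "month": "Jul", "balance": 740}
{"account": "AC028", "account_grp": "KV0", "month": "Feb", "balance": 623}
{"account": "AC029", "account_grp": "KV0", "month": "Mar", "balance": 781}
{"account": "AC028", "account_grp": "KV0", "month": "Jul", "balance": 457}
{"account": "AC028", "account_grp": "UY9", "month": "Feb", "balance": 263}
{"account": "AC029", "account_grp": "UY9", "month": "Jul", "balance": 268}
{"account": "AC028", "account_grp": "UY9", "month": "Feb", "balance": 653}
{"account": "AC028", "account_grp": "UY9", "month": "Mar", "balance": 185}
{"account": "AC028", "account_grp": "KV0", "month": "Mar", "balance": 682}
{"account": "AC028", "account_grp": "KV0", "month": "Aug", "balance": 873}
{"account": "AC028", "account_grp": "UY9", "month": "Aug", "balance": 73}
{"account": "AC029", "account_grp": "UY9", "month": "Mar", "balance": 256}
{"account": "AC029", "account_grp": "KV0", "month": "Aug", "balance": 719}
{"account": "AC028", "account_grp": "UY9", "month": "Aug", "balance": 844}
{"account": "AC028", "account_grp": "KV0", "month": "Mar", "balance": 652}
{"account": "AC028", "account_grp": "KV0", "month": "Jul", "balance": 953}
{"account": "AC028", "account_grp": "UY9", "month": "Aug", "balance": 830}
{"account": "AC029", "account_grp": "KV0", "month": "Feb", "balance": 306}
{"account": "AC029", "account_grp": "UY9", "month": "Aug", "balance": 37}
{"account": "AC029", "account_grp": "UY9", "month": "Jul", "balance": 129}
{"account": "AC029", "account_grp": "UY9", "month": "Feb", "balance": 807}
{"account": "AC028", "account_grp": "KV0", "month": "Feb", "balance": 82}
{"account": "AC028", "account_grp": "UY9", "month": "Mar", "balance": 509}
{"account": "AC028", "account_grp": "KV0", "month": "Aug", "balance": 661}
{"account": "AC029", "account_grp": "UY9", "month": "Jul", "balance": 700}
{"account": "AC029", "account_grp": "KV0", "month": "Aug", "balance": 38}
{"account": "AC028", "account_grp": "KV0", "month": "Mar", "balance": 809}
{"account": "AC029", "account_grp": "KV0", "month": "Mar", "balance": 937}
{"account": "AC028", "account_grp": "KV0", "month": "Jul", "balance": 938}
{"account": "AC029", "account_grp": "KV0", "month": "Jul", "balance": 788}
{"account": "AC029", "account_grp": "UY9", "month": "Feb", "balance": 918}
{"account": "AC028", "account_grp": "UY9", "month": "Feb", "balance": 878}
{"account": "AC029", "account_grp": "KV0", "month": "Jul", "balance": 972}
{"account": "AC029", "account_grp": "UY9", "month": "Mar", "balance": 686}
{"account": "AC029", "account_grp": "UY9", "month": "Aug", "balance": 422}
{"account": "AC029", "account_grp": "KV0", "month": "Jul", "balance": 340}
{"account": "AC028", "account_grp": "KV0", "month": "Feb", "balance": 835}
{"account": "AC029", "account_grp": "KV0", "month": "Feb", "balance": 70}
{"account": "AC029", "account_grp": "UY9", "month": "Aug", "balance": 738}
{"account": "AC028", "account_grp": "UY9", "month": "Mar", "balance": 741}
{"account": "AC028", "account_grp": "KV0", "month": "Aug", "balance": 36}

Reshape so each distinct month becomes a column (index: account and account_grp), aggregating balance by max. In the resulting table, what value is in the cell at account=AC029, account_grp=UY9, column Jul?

700

Rows with account=AC029, account_grp=UY9 and month=Jul: balance values are 268, 129, 700.
max(268, 129, 700) = 700.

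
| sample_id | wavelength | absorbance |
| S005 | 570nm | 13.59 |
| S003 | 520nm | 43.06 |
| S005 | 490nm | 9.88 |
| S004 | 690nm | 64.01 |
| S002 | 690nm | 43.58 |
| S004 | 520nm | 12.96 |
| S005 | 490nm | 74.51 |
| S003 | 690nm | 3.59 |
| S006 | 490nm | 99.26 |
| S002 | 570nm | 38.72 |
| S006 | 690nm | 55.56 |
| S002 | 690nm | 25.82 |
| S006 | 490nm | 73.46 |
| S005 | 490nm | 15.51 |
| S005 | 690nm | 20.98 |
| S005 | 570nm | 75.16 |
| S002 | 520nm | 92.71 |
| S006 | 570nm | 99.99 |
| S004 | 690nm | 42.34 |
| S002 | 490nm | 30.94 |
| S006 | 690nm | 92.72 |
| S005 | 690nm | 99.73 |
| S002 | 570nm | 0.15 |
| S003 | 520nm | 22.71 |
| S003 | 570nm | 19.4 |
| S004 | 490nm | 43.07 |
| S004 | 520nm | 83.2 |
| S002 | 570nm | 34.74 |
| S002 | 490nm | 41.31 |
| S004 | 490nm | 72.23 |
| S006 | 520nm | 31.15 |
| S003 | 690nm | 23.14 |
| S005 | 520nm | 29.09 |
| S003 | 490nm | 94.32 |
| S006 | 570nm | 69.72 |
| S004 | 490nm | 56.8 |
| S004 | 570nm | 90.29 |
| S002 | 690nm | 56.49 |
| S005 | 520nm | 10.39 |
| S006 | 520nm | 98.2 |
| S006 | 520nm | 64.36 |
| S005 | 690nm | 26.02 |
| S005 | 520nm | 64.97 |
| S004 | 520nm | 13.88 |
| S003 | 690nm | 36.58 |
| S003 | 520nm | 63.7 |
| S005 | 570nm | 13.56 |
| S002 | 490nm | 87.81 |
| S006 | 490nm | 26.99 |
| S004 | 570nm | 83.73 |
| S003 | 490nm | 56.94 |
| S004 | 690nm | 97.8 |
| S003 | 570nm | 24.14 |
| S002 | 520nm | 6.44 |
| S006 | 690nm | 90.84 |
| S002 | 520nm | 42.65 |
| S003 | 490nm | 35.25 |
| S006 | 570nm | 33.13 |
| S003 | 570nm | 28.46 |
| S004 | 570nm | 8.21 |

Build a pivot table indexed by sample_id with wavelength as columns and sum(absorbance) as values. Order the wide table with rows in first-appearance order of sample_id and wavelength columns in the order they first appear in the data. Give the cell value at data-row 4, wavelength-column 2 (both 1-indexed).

141.80

With rows in first-appearance order of sample_id, row 4 is sample_id=S002. wavelength columns in first-appearance order: 570nm, 520nm, 490nm, 690nm; column 2 is 520nm.
Long rows with sample_id=S002, wavelength=520nm: 92.71 + 6.44 + 42.65 = 141.80.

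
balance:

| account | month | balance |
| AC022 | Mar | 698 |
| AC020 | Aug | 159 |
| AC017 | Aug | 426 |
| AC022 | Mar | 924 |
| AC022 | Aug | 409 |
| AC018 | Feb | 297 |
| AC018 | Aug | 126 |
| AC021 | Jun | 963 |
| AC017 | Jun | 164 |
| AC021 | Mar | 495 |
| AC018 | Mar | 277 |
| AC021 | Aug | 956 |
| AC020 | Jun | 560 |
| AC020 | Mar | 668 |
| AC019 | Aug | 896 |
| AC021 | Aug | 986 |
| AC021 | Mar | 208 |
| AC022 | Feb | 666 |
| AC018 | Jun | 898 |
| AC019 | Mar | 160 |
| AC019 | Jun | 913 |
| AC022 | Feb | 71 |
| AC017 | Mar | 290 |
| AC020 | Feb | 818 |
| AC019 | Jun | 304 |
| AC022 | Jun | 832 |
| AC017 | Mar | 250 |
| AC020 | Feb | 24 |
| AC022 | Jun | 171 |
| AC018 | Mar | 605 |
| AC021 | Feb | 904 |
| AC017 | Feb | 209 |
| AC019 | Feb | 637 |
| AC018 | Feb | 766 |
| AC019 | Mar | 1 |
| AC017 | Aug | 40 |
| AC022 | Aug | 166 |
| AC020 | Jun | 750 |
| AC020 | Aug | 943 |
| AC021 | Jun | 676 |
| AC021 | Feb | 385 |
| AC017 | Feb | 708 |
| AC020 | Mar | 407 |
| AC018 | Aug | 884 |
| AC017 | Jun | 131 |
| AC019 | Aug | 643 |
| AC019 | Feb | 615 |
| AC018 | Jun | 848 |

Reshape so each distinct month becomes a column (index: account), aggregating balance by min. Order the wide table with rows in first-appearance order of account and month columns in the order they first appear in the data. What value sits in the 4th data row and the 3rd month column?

With rows in first-appearance order of account, row 4 is account=AC018. month columns in first-appearance order: Mar, Aug, Feb, Jun; column 3 is Feb.
Long rows with account=AC018, month=Feb: min(297, 766) = 297.

297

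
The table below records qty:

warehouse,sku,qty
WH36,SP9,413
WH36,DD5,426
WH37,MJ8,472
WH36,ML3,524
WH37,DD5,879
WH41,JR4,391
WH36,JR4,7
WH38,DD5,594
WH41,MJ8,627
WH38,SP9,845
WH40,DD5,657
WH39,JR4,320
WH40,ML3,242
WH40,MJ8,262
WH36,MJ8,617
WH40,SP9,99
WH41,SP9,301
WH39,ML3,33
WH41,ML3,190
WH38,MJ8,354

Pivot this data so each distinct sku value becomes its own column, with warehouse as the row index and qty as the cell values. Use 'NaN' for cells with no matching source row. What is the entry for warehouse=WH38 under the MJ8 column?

The long row with warehouse=WH38, sku=MJ8 has qty=354.

354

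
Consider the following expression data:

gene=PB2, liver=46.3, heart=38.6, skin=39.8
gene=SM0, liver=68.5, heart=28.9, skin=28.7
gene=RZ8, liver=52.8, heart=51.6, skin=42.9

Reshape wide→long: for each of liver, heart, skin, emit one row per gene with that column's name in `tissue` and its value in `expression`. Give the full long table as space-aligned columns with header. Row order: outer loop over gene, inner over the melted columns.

gene  tissue  expression
PB2   liver   46.3      
PB2   heart   38.6      
PB2   skin    39.8      
SM0   liver   68.5      
SM0   heart   28.9      
SM0   skin    28.7      
RZ8   liver   52.8      
RZ8   heart   51.6      
RZ8   skin    42.9      

Each (gene, column) pair becomes one row: 3 × 3 = 9 rows.
For example, (PB2, liver) → expression=46.3.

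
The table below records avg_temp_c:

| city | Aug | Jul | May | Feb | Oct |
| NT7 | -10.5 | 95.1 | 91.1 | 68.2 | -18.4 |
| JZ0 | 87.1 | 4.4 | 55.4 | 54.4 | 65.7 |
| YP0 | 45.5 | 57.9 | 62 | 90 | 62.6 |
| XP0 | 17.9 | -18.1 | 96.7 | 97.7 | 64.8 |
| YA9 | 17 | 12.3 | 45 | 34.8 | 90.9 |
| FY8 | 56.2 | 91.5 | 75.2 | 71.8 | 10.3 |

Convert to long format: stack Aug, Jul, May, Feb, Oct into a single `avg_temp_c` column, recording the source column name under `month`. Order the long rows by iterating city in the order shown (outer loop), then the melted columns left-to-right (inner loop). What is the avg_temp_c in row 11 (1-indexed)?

30 rows total (6 × 5). Row 11: index ⌊(11-1)/5⌋ = 2 into city → YP0; (11-1) mod 5 = 0 into the melted columns → Aug.
So row 11 is (YP0, Aug, 45.5); avg_temp_c = 45.5.

45.5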